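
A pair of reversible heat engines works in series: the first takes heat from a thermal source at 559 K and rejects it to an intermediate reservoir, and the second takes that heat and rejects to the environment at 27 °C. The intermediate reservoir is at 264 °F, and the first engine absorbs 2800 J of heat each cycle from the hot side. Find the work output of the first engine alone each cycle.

T_C = 27 °C → 27 + 273.15 = 300.15 K.
T_m = 264 °F → (264 − 32) × 5/9 = 128.89 °C = 402.04 K.
First-stage efficiency η₁ = 1 − T_m/T_H = 1 − 402.04/559.00 = 0.2808.
W₁ = η₁·Q_H = 0.2808 × 2800 = 786 J.

W₁ ≈ 786 J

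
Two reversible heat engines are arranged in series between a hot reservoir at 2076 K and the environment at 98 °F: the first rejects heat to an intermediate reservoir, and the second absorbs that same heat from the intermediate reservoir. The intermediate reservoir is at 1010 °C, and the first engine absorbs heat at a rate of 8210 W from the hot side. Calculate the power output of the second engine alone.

Ẇ₂ ≈ 3850 W

T_C = 98 °F → (98 − 32) × 5/9 = 36.67 °C = 309.82 K.
T_m = 1010 °C → 1010 + 273.15 = 1283.15 K.
Heat entering the second stage: Q_m = Q_H·(T_m/T_H) = 8210 × 1283.15/2076.00 = 5070 W.
Second-stage efficiency η₂ = 1 − T_C/T_m = 1 − 309.82/1283.15 = 0.7585, so W₂ = η₂·Q_m = 3850 W.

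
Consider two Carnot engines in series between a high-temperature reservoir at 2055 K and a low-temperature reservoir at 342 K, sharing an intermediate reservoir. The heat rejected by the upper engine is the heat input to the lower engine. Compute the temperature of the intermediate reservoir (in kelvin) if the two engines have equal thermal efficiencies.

T_m ≈ 838 K

Equal efficiencies require 1 − T_m/T_H = 1 − T_C/T_m, i.e. T_m/T_H = T_C/T_m, so T_m = √(T_H·T_C) = √(2055.00 × 342.00) = 838 K.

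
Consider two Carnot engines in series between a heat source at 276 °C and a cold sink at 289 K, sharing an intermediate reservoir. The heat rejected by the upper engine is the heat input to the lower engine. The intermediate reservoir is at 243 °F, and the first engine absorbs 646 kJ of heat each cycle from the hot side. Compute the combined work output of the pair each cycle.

T_H = 276 °C → 276 + 273.15 = 549.15 K.
Two reversible stages in series are equivalent to a single Carnot engine between T_H and T_C, so η_total = 1 − T_C/T_H = 1 − 289.00/549.15 = 0.4737.
W_total = η_total · Q_H = 0.4737 × 646 = 306 kJ.

W_total ≈ 306 kJ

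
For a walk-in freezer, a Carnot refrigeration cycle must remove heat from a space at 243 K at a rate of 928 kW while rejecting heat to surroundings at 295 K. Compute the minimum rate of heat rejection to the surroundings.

For a reversible cycle Q_H/Q_C = T_H/T_C, so Q_H = Q_C·T_H/T_C = 928 × 295.00/243.00 = 1127 kW.

Q̇_H ≈ 1127 kW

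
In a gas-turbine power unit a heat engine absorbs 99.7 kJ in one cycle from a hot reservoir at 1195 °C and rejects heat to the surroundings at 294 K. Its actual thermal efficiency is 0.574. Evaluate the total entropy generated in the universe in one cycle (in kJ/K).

T_H = 1195 °C → 1195 + 273.15 = 1468.15 K.
W = η·Q_H = 0.574 × 99.7 = 57.23 kJ, so Q_C = Q_H − W = 42.47 kJ.
Entropy balance on the reservoirs: −Q_H/T_H = -0.06791 kJ/K, +Q_C/T_C = 0.1445 kJ/K.
ΔS_univ = −Q_H/T_H + Q_C/T_C = 0.0766 kJ/K (> 0, since η = 0.574 < η_Carnot = 0.800).

ΔS_univ ≈ 0.0766 kJ/K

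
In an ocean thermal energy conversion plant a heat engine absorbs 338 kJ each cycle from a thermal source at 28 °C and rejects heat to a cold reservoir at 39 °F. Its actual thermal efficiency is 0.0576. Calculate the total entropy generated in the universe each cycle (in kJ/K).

T_H = 28 °C → 28 + 273.15 = 301.15 K.
T_C = 39 °F → (39 − 32) × 5/9 = 3.89 °C = 277.04 K.
W = η·Q_H = 0.0576 × 338 = 19.47 kJ, so Q_C = Q_H − W = 318.5 kJ.
Reservoir entropy changes: ΔS_H = −Q_H/T_H = −338/301.15 = -1.122 kJ/K and ΔS_C = +Q_C/T_C = 318.5/277.04 = 1.150 kJ/K.
ΔS_univ = −Q_H/T_H + Q_C/T_C = 0.02741 kJ/K (> 0, since η = 0.0576 < η_Carnot = 0.080).

ΔS_univ ≈ 0.02741 kJ/K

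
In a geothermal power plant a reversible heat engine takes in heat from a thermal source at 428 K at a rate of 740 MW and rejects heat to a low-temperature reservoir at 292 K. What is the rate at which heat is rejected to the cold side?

Carnot efficiency: η = 1 − T_C/T_H = 1 − 292.00/428.00 = 0.3178.
For a reversible cycle Q_C/Q_H = T_C/T_H, so Q_C = 740 × 292.00/428.00 = 505 MW.

Q̇_C ≈ 505 MW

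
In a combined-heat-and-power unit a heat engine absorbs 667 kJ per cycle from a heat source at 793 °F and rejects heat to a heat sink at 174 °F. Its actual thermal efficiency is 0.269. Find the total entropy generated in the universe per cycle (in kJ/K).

T_H = 793 °F → (793 − 32) × 5/9 = 422.78 °C = 695.93 K.
T_C = 174 °F → (174 − 32) × 5/9 = 78.89 °C = 352.04 K.
W = η·Q_H = 0.269 × 667 = 179.4 kJ, so Q_C = Q_H − W = 487.6 kJ.
Entropy balance on the reservoirs: −Q_H/T_H = -0.9584 kJ/K, +Q_C/T_C = 1.385 kJ/K.
ΔS_univ = −Q_H/T_H + Q_C/T_C = 0.4266 kJ/K (> 0, since η = 0.269 < η_Carnot = 0.494).

ΔS_univ ≈ 0.4266 kJ/K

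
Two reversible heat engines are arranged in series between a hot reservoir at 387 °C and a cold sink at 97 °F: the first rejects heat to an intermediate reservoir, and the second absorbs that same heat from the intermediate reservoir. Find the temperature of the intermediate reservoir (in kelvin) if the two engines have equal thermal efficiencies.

T_m ≈ 452 K

T_H = 387 °C → 387 + 273.15 = 660.15 K.
T_C = 97 °F → (97 − 32) × 5/9 = 36.11 °C = 309.26 K.
Equal efficiencies require 1 − T_m/T_H = 1 − T_C/T_m, i.e. T_m/T_H = T_C/T_m, so T_m = √(T_H·T_C) = √(660.15 × 309.26) = 452 K.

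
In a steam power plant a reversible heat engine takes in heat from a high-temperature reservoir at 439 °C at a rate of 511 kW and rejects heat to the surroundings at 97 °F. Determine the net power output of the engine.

Ẇ ≈ 289.1 kW

T_H = 439 °C → 439 + 273.15 = 712.15 K.
T_C = 97 °F → (97 − 32) × 5/9 = 36.11 °C = 309.26 K.
η_rev = 1 − T_C/T_H = 1 − 309.26/712.15 = 0.5657.
W = η·Q_H = 0.5657 × 511 = 289.1 kW.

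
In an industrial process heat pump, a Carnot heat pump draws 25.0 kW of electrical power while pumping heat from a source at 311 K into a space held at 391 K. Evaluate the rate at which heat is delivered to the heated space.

For a reversible heat pump, COP_HP = T_H/(T_H − T_C) = 391.00/80.00 = 4.8875.
Q_H = COP_HP · W = 4.8875 × 25.0 = 122 kW.

Q̇_H ≈ 122 kW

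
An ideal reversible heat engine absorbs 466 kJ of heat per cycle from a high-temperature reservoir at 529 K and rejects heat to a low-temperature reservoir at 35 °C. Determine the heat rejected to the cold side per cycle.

T_C = 35 °C → 35 + 273.15 = 308.15 K.
Since the cycle is reversible, η = 1 − T_C/T_H = 1 − 308.15/529.00 = 0.4175.
For a reversible cycle Q_C/Q_H = T_C/T_H, so Q_C = 466 × 308.15/529.00 = 271 kJ.

Q_C ≈ 271 kJ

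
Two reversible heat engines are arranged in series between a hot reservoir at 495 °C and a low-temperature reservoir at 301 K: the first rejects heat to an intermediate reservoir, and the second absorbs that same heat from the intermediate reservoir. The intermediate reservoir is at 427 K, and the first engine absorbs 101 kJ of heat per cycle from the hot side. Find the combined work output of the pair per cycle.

T_H = 495 °C → 495 + 273.15 = 768.15 K.
Two reversible stages in series are equivalent to a single Carnot engine between T_H and T_C, so η_total = 1 − T_C/T_H = 1 − 301.00/768.15 = 0.6081.
W_total = η_total · Q_H = 0.6081 × 101 = 61.42 kJ.

W_total ≈ 61.42 kJ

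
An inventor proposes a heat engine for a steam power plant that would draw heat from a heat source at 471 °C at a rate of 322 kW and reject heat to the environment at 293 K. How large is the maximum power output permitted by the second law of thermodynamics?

T_H = 471 °C → 471 + 273.15 = 744.15 K.
The upper bound on efficiency is η_max = 1 − T_C/T_H = 1 − 293.00/744.15 = 0.6063.
W_max = η_max · Q_H = 0.6063 × 322 = 195.2 kW.

Ẇ_max ≈ 195.2 kW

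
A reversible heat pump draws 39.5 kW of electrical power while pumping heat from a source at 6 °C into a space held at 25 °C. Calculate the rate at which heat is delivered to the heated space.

T_H = 25 °C → 25 + 273.15 = 298.15 K.
T_C = 6 °C → 6 + 273.15 = 279.15 K.
Reversible heating COP: COP_HP = T_H/(T_H − T_C) = 298.15/19.00 = 15.6921.
Q_H = COP_HP · W = 15.6921 × 39.5 = 619.8 kW.

Q̇_H ≈ 619.8 kW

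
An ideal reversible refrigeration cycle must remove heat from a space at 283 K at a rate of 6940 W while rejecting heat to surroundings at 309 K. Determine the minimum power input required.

The reversible coefficient of performance is COP_R = T_C/(T_H − T_C) = 283.00/26.00 = 10.8846.
W = Q_C/COP_R = 6940/10.8846 = 638 W.

Ẇ_in ≈ 638 W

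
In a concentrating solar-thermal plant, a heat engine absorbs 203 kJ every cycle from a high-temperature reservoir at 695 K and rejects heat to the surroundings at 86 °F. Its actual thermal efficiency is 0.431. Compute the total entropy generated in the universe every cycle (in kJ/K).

ΔS_univ ≈ 0.08894 kJ/K

T_C = 86 °F → (86 − 32) × 5/9 = 30.00 °C = 303.15 K.
W = η·Q_H = 0.431 × 203 = 87.49 kJ, so Q_C = Q_H − W = 115.5 kJ.
Reservoir entropy changes: ΔS_H = −Q_H/T_H = −203/695.00 = -0.2921 kJ/K and ΔS_C = +Q_C/T_C = 115.5/303.15 = 0.3810 kJ/K.
ΔS_univ = −Q_H/T_H + Q_C/T_C = 0.08894 kJ/K (> 0, since η = 0.431 < η_Carnot = 0.564).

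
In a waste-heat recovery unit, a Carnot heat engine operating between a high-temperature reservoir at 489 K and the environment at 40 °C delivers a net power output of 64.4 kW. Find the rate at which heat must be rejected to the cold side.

Q̇_C ≈ 115 kW

T_C = 40 °C → 40 + 273.15 = 313.15 K.
For a reversible engine, η = 1 − T_C/T_H = 1 − 313.15/489.00 = 0.3596.
Since Q_C/Q_H = T_C/T_H and Q_H = W/η, Q_C = W·T_C/(T_H − T_C) = 64.4 × 313.15/175.85 = 115 kW.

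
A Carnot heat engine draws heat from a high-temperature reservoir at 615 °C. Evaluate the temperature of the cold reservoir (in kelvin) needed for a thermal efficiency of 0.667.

T_H = 615 °C → 615 + 273.15 = 888.15 K.
From η = 1 − T_C/T_H, T_C = T_H·(1 − η) = 888.15 × (1 − 0.667) = 296 K.

T_C ≈ 296 K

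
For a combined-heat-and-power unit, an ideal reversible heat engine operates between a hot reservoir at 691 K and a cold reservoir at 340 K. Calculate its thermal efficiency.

The Carnot efficiency is η = 1 − T_C/T_H = 1 − 340.00/691.00 = 0.508.

η ≈ 0.508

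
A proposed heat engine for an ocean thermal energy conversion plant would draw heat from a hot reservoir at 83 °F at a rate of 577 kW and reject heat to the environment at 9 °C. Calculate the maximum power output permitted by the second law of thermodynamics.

Ẇ_max ≈ 37.0 kW

T_H = 83 °F → (83 − 32) × 5/9 = 28.33 °C = 301.48 K.
T_C = 9 °C → 9 + 273.15 = 282.15 K.
No engine can exceed the Carnot limit: η_max = 1 − T_C/T_H = 1 − 282.15/301.48 = 0.0641.
W_max = η_max · Q_H = 0.0641 × 577 = 37.0 kW.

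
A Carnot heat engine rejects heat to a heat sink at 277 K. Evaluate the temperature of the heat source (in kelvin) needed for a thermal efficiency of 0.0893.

From η = 1 − T_C/T_H, solving for T_H gives T_H = T_C/(1 − η) = 277.00/(1 − 0.0893) = 304 K.

T_H ≈ 304 K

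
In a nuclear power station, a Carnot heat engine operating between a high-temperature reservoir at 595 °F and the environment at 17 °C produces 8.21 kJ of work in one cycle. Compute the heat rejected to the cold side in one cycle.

Q_C ≈ 8.05 kJ

T_H = 595 °F → (595 − 32) × 5/9 = 312.78 °C = 585.93 K.
T_C = 17 °C → 17 + 273.15 = 290.15 K.
The Carnot efficiency is η = 1 − T_C/T_H = 1 − 290.15/585.93 = 0.5048.
Since Q_C/Q_H = T_C/T_H and Q_H = W/η, Q_C = W·T_C/(T_H − T_C) = 8.21 × 290.15/295.78 = 8.05 kJ.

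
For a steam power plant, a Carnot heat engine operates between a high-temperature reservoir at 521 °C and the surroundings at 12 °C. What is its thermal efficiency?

η ≈ 0.641

T_H = 521 °C → 521 + 273.15 = 794.15 K.
T_C = 12 °C → 12 + 273.15 = 285.15 K.
The Carnot efficiency is η = 1 − T_C/T_H = 1 − 285.15/794.15 = 0.641.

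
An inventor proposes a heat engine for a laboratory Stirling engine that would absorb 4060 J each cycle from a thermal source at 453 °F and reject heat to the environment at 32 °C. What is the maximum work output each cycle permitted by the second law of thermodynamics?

W_max ≈ 1620 J

T_H = 453 °F → (453 − 32) × 5/9 = 233.89 °C = 507.04 K.
T_C = 32 °C → 32 + 273.15 = 305.15 K.
By the Carnot theorem, η_max = 1 − T_C/T_H = 1 − 305.15/507.04 = 0.3982.
W_max = η_max · Q_H = 0.3982 × 4060 = 1620 J.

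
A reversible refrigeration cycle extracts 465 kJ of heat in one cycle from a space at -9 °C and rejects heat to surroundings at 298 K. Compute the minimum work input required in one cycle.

T_C = -9 °C → -9 + 273.15 = 264.15 K.
For a reversible refrigerator, COP_R = T_C/(T_H − T_C) = 264.15/33.85 = 7.8035.
W = Q_C/COP_R = 465/7.8035 = 59.6 kJ.

W_in ≈ 59.6 kJ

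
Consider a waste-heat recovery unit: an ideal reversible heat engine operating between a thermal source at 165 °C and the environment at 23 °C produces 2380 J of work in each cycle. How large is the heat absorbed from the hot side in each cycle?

Q_H ≈ 7344 J

T_H = 165 °C → 165 + 273.15 = 438.15 K.
T_C = 23 °C → 23 + 273.15 = 296.15 K.
Since the cycle is reversible, η = 1 − T_C/T_H = 1 − 296.15/438.15 = 0.3241.
Q_H = W/η = 2380/0.3241 = 7344 J.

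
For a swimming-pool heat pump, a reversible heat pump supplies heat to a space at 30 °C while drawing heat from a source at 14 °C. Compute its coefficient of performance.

COP_HP ≈ 18.9

T_H = 30 °C → 30 + 273.15 = 303.15 K.
T_C = 14 °C → 14 + 273.15 = 287.15 K.
Reversible heating COP: COP_HP = T_H/(T_H − T_C) = 303.15/(303.15 − 287.15) = 18.9.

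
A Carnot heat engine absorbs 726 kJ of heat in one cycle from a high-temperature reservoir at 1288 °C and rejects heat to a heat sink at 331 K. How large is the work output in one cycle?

T_H = 1288 °C → 1288 + 273.15 = 1561.15 K.
Since the cycle is reversible, η = 1 − T_C/T_H = 1 − 331.00/1561.15 = 0.7880.
W = η·Q_H = 0.7880 × 726 = 572 kJ.

W ≈ 572 kJ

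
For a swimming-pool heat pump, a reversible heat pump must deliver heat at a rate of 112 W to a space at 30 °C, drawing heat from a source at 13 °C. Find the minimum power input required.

T_H = 30 °C → 30 + 273.15 = 303.15 K.
T_C = 13 °C → 13 + 273.15 = 286.15 K.
For a reversible heat pump, COP_HP = T_H/(T_H − T_C) = 303.15/17.00 = 17.8324.
W = Q_H/COP_HP = 112/17.8324 = 6.28 W.

Ẇ_in ≈ 6.28 W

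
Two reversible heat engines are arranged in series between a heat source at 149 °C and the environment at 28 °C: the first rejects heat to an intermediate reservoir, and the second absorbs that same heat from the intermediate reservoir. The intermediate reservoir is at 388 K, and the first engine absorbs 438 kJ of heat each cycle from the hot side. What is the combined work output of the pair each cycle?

W_total ≈ 126 kJ

T_H = 149 °C → 149 + 273.15 = 422.15 K.
T_C = 28 °C → 28 + 273.15 = 301.15 K.
Two reversible stages in series are equivalent to a single Carnot engine between T_H and T_C, so η_total = 1 − T_C/T_H = 1 − 301.15/422.15 = 0.2866.
W_total = η_total · Q_H = 0.2866 × 438 = 126 kJ.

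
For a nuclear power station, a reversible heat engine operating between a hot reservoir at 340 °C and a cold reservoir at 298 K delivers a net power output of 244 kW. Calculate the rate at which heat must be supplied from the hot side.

Q̇_H ≈ 475 kW

T_H = 340 °C → 340 + 273.15 = 613.15 K.
The Carnot efficiency is η = 1 − T_C/T_H = 1 − 298.00/613.15 = 0.5140.
Q_H = W/η = 244/0.5140 = 475 kW.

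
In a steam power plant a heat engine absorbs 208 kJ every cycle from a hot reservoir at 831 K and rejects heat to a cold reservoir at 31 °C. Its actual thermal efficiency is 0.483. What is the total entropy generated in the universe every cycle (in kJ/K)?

ΔS_univ ≈ 0.103 kJ/K

T_C = 31 °C → 31 + 273.15 = 304.15 K.
W = η·Q_H = 0.483 × 208 = 100.5 kJ, so Q_C = Q_H − W = 107.5 kJ.
The hot reservoir loses entropy Q_H/T_H = 208/831.00 = 0.2503 kJ/K; the cold reservoir gains Q_C/T_C = 107.5/304.15 = 0.3536 kJ/K.
ΔS_univ = −Q_H/T_H + Q_C/T_C = 0.103 kJ/K (> 0, since η = 0.483 < η_Carnot = 0.634).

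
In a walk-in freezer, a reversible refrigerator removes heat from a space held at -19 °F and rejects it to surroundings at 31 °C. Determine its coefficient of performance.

COP_R ≈ 4.126

T_H = 31 °C → 31 + 273.15 = 304.15 K.
T_C = -19 °F → (-19 − 32) × 5/9 = -28.33 °C = 244.82 K.
For a reversible refrigerator, COP_R = T_C/(T_H − T_C) = 244.82/(304.15 − 244.82) = 4.126.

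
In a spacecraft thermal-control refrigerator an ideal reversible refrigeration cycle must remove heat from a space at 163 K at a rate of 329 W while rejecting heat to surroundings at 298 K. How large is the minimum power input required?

Ẇ_in ≈ 272 W

For a reversible refrigerator, COP_R = T_C/(T_H − T_C) = 163.00/135.00 = 1.2074.
W = Q_C/COP_R = 329/1.2074 = 272 W.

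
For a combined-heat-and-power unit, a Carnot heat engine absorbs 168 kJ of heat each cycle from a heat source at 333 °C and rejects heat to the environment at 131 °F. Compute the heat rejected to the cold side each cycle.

T_H = 333 °C → 333 + 273.15 = 606.15 K.
T_C = 131 °F → (131 − 32) × 5/9 = 55.00 °C = 328.15 K.
η_rev = 1 − T_C/T_H = 1 − 328.15/606.15 = 0.4586.
For a reversible cycle Q_C/Q_H = T_C/T_H, so Q_C = 168 × 328.15/606.15 = 90.95 kJ.

Q_C ≈ 90.95 kJ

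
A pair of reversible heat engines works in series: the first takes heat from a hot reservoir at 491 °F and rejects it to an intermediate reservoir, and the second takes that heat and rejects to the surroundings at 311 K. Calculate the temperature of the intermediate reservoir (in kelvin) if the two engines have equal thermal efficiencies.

T_H = 491 °F → (491 − 32) × 5/9 = 255.00 °C = 528.15 K.
Equal efficiencies require 1 − T_m/T_H = 1 − T_C/T_m, i.e. T_m/T_H = T_C/T_m, so T_m = √(T_H·T_C) = √(528.15 × 311.00) = 405.3 K.

T_m ≈ 405.3 K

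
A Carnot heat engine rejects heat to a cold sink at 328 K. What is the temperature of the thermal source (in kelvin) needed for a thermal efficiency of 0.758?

T_H ≈ 1355 K

From η = 1 − T_C/T_H, solving for T_H gives T_H = T_C/(1 − η) = 328.00/(1 − 0.758) = 1355 K.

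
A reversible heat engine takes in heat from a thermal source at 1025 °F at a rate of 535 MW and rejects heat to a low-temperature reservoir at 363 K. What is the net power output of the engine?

T_H = 1025 °F → (1025 − 32) × 5/9 = 551.67 °C = 824.82 K.
The Carnot efficiency is η = 1 − T_C/T_H = 1 − 363.00/824.82 = 0.5599.
W = η·Q_H = 0.5599 × 535 = 300 MW.

Ẇ ≈ 300 MW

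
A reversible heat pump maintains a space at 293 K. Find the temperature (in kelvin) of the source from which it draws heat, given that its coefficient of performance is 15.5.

T_C ≈ 274 K

COP_HP = T_H/(T_H − T_C) ⇒ T_C = T_H·(COP_HP − 1)/COP_HP = 293.00 × (15.5 − 1)/15.5 = 274 K.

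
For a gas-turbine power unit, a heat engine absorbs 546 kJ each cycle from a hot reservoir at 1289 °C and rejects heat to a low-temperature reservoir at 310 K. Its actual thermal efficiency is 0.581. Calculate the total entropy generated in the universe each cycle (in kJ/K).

ΔS_univ ≈ 0.388 kJ/K

T_H = 1289 °C → 1289 + 273.15 = 1562.15 K.
W = η·Q_H = 0.581 × 546 = 317.2 kJ, so Q_C = Q_H − W = 228.8 kJ.
Entropy balance on the reservoirs: −Q_H/T_H = -0.3495 kJ/K, +Q_C/T_C = 0.7380 kJ/K.
ΔS_univ = −Q_H/T_H + Q_C/T_C = 0.388 kJ/K (> 0, since η = 0.581 < η_Carnot = 0.802).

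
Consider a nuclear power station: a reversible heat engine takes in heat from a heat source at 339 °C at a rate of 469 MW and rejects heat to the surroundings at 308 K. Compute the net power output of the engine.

Ẇ ≈ 233 MW

T_H = 339 °C → 339 + 273.15 = 612.15 K.
For a reversible engine, η = 1 − T_C/T_H = 1 − 308.00/612.15 = 0.4969.
W = η·Q_H = 0.4969 × 469 = 233 MW.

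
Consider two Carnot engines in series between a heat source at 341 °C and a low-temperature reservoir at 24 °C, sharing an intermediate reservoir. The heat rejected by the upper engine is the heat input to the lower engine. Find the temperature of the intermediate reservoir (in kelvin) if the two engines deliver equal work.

T_m ≈ 456 K

T_H = 341 °C → 341 + 273.15 = 614.15 K.
T_C = 24 °C → 24 + 273.15 = 297.15 K.
For reversible stages Q_m = Q_H·(T_m/T_H). Setting W₁ = Q_H(1 − T_m/T_H) equal to W₂ = Q_m(1 − T_C/T_m) = Q_H·(T_m − T_C)/T_H gives T_H − T_m = T_m − T_C, so T_m = (T_H + T_C)/2 = (614.15 + 297.15)/2 = 456 K.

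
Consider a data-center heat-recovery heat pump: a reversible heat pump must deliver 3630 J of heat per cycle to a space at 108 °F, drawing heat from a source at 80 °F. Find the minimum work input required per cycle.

T_H = 108 °F → (108 − 32) × 5/9 = 42.22 °C = 315.37 K.
T_C = 80 °F → (80 − 32) × 5/9 = 26.67 °C = 299.82 K.
The Carnot heat-pump COP is COP_HP = T_H/(T_H − T_C) = 315.37/15.56 = 20.2739.
W = Q_H/COP_HP = 3630/20.2739 = 179.0 J.

W_in ≈ 179.0 J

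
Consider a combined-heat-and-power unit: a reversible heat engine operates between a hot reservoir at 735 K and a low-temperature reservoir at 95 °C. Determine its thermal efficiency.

η ≈ 0.499

T_C = 95 °C → 95 + 273.15 = 368.15 K.
The Carnot efficiency is η = 1 − T_C/T_H = 1 − 368.15/735.00 = 0.499.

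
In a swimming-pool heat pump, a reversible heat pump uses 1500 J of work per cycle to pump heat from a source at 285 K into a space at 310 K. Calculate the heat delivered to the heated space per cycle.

Q_H ≈ 18600 J

COP_HP = T_H/(T_H − T_C) = 310.00/25.00 = 12.4000.
Q_H = COP_HP · W = 12.4000 × 1500 = 18600 J.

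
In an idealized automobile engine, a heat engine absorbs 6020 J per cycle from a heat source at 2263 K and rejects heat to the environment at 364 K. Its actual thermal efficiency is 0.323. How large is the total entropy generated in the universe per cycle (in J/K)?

W = η·Q_H = 0.323 × 6020 = 1944 J, so Q_C = Q_H − W = 4076 J.
Entropy balance on the reservoirs: −Q_H/T_H = -2.660 J/K, +Q_C/T_C = 11.20 J/K.
ΔS_univ = −Q_H/T_H + Q_C/T_C = 8.54 J/K (> 0, since η = 0.323 < η_Carnot = 0.839).

ΔS_univ ≈ 8.54 J/K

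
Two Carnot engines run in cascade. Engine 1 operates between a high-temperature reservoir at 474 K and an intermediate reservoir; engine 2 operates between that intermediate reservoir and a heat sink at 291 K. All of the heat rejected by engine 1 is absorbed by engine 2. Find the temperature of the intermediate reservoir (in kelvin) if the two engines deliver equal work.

For reversible stages Q_m = Q_H·(T_m/T_H). Setting W₁ = Q_H(1 − T_m/T_H) equal to W₂ = Q_m(1 − T_C/T_m) = Q_H·(T_m − T_C)/T_H gives T_H − T_m = T_m − T_C, so T_m = (T_H + T_C)/2 = (474.00 + 291.00)/2 = 382 K.

T_m ≈ 382 K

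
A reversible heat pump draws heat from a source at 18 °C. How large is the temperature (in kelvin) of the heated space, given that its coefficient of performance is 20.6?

T_H ≈ 306 K

T_C = 18 °C → 18 + 273.15 = 291.15 K.
COP_HP = T_H/(T_H − T_C) ⇒ T_H = T_C·COP_HP/(COP_HP − 1) = 291.15 × 20.6/(20.6 − 1) = 306 K.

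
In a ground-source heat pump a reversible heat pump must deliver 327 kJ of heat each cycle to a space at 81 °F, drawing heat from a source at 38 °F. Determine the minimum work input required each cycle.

W_in ≈ 26.0 kJ

T_H = 81 °F → (81 − 32) × 5/9 = 27.22 °C = 300.37 K.
T_C = 38 °F → (38 − 32) × 5/9 = 3.33 °C = 276.48 K.
For a reversible heat pump, COP_HP = T_H/(T_H − T_C) = 300.37/23.89 = 12.5737.
W = Q_H/COP_HP = 327/12.5737 = 26.0 kJ.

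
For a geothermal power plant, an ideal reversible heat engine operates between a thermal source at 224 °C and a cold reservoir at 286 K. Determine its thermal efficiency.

T_H = 224 °C → 224 + 273.15 = 497.15 K.
η_rev = 1 − T_C/T_H = 1 − 286.00/497.15 = 0.425.

η ≈ 0.425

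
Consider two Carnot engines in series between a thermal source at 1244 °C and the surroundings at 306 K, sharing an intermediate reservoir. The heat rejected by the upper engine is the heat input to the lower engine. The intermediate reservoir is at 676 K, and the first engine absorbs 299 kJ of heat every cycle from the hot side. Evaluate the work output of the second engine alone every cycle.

T_H = 1244 °C → 1244 + 273.15 = 1517.15 K.
Heat entering the second stage: Q_m = Q_H·(T_m/T_H) = 299 × 676.00/1517.15 = 133 kJ.
Second-stage efficiency η₂ = 1 − T_C/T_m = 1 − 306.00/676.00 = 0.5473, so W₂ = η₂·Q_m = 72.9 kJ.

W₂ ≈ 72.9 kJ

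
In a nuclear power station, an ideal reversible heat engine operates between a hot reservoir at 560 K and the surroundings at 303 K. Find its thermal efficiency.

η ≈ 0.4589

η_rev = 1 − T_C/T_H = 1 − 303.00/560.00 = 0.4589.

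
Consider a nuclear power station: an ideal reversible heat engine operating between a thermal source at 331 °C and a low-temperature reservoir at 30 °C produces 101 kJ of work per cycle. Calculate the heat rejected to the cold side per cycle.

T_H = 331 °C → 331 + 273.15 = 604.15 K.
T_C = 30 °C → 30 + 273.15 = 303.15 K.
Carnot efficiency: η = 1 − T_C/T_H = 1 − 303.15/604.15 = 0.4982.
Since Q_C/Q_H = T_C/T_H and Q_H = W/η, Q_C = W·T_C/(T_H − T_C) = 101 × 303.15/301.00 = 101.7 kJ.

Q_C ≈ 101.7 kJ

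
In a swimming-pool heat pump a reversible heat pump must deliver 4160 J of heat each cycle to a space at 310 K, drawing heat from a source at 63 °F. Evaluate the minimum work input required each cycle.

T_C = 63 °F → (63 − 32) × 5/9 = 17.22 °C = 290.37 K.
The Carnot heat-pump COP is COP_HP = T_H/(T_H − T_C) = 310.00/19.63 = 15.7939.
W = Q_H/COP_HP = 4160/15.7939 = 263 J.

W_in ≈ 263 J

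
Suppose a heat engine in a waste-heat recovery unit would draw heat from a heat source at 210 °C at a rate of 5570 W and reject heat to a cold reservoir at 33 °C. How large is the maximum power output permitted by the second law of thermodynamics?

T_H = 210 °C → 210 + 273.15 = 483.15 K.
T_C = 33 °C → 33 + 273.15 = 306.15 K.
The upper bound on efficiency is η_max = 1 − T_C/T_H = 1 − 306.15/483.15 = 0.3663.
W_max = η_max · Q_H = 0.3663 × 5570 = 2040 W.

Ẇ_max ≈ 2040 W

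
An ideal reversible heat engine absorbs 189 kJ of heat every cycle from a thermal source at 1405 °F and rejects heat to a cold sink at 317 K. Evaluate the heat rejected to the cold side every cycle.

T_H = 1405 °F → (1405 − 32) × 5/9 = 762.78 °C = 1035.93 K.
η_rev = 1 − T_C/T_H = 1 − 317.00/1035.93 = 0.6940.
For a reversible cycle Q_C/Q_H = T_C/T_H, so Q_C = 189 × 317.00/1035.93 = 57.84 kJ.

Q_C ≈ 57.84 kJ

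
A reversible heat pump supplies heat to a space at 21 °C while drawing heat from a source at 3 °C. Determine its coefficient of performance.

T_H = 21 °C → 21 + 273.15 = 294.15 K.
T_C = 3 °C → 3 + 273.15 = 276.15 K.
COP_HP = T_H/(T_H − T_C) = 294.15/(294.15 − 276.15) = 16.34.

COP_HP ≈ 16.34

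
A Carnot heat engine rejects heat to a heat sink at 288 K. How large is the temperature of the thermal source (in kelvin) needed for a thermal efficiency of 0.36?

From η = 1 − T_C/T_H, solving for T_H gives T_H = T_C/(1 − η) = 288.00/(1 − 0.36) = 450.0 K.

T_H ≈ 450.0 K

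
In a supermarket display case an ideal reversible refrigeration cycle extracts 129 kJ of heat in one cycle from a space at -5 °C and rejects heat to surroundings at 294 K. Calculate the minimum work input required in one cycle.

T_C = -5 °C → -5 + 273.15 = 268.15 K.
Carnot COP: COP_R = T_C/(T_H − T_C) = 268.15/25.85 = 10.3733.
W = Q_C/COP_R = 129/10.3733 = 12.4 kJ.

W_in ≈ 12.4 kJ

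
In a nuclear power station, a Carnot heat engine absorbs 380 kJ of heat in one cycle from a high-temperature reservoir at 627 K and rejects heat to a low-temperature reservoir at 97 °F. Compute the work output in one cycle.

W ≈ 193 kJ

T_C = 97 °F → (97 − 32) × 5/9 = 36.11 °C = 309.26 K.
η_rev = 1 − T_C/T_H = 1 − 309.26/627.00 = 0.5068.
W = η·Q_H = 0.5068 × 380 = 193 kJ.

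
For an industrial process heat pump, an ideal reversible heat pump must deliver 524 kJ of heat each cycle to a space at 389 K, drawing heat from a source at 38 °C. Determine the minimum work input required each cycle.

T_C = 38 °C → 38 + 273.15 = 311.15 K.
For a reversible heat pump, COP_HP = T_H/(T_H − T_C) = 389.00/77.85 = 4.9968.
W = Q_H/COP_HP = 524/4.9968 = 105 kJ.

W_in ≈ 105 kJ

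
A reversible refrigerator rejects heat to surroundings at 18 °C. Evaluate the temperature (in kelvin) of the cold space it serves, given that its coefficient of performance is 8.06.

T_C ≈ 259.0 K

T_H = 18 °C → 18 + 273.15 = 291.15 K.
COP_R = T_C/(T_H − T_C) ⇒ T_C = T_H·COP_R/(1 + COP_R) = 291.15 × 8.06/(1 + 8.06) = 259.0 K.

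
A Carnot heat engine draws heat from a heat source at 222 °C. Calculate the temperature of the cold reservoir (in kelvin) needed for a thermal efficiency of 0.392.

T_H = 222 °C → 222 + 273.15 = 495.15 K.
From η = 1 − T_C/T_H, T_C = T_H·(1 − η) = 495.15 × (1 − 0.392) = 301 K.

T_C ≈ 301 K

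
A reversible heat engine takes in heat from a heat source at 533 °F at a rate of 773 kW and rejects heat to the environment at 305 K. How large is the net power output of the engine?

Ẇ ≈ 345.5 kW

T_H = 533 °F → (533 − 32) × 5/9 = 278.33 °C = 551.48 K.
Carnot efficiency: η = 1 − T_C/T_H = 1 − 305.00/551.48 = 0.4469.
W = η·Q_H = 0.4469 × 773 = 345.5 kW.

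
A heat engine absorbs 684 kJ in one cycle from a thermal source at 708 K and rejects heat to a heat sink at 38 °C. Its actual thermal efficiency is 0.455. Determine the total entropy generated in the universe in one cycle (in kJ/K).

ΔS_univ ≈ 0.2320 kJ/K

T_C = 38 °C → 38 + 273.15 = 311.15 K.
W = η·Q_H = 0.455 × 684 = 311.2 kJ, so Q_C = Q_H − W = 372.8 kJ.
Entropy balance on the reservoirs: −Q_H/T_H = -0.9661 kJ/K, +Q_C/T_C = 1.198 kJ/K.
ΔS_univ = −Q_H/T_H + Q_C/T_C = 0.2320 kJ/K (> 0, since η = 0.455 < η_Carnot = 0.561).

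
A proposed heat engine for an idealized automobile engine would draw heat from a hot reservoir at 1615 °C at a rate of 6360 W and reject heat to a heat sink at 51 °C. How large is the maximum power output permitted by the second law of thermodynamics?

T_H = 1615 °C → 1615 + 273.15 = 1888.15 K.
T_C = 51 °C → 51 + 273.15 = 324.15 K.
By the Carnot theorem, η_max = 1 − T_C/T_H = 1 − 324.15/1888.15 = 0.8283.
W_max = η_max · Q_H = 0.8283 × 6360 = 5270 W.

Ẇ_max ≈ 5270 W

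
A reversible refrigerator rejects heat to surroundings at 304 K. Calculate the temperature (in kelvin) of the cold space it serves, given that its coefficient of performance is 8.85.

T_C ≈ 273.1 K

COP_R = T_C/(T_H − T_C) ⇒ T_C = T_H·COP_R/(1 + COP_R) = 304.00 × 8.85/(1 + 8.85) = 273.1 K.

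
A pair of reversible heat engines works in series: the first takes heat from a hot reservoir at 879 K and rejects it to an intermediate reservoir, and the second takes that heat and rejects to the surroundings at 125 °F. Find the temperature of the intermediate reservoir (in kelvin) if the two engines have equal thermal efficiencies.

T_m ≈ 534.3 K

T_C = 125 °F → (125 − 32) × 5/9 = 51.67 °C = 324.82 K.
Equal efficiencies require 1 − T_m/T_H = 1 − T_C/T_m, i.e. T_m/T_H = T_C/T_m, so T_m = √(T_H·T_C) = √(879.00 × 324.82) = 534.3 K.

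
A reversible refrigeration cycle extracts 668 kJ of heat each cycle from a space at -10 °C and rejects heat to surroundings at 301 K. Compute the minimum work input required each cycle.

W_in ≈ 96.08 kJ

T_C = -10 °C → -10 + 273.15 = 263.15 K.
Carnot COP: COP_R = T_C/(T_H − T_C) = 263.15/37.85 = 6.9524.
W = Q_C/COP_R = 668/6.9524 = 96.08 kJ.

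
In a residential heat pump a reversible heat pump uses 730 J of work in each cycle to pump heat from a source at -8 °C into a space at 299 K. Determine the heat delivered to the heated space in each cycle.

Q_H ≈ 6450 J

T_C = -8 °C → -8 + 273.15 = 265.15 K.
Reversible heating COP: COP_HP = T_H/(T_H − T_C) = 299.00/33.85 = 8.8331.
Q_H = COP_HP · W = 8.8331 × 730 = 6450 J.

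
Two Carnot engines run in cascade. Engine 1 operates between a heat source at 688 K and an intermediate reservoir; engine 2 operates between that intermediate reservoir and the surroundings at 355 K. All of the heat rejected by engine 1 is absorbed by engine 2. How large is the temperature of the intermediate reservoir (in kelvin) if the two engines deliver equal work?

T_m ≈ 522 K

For reversible stages Q_m = Q_H·(T_m/T_H). Setting W₁ = Q_H(1 − T_m/T_H) equal to W₂ = Q_m(1 − T_C/T_m) = Q_H·(T_m − T_C)/T_H gives T_H − T_m = T_m − T_C, so T_m = (T_H + T_C)/2 = (688.00 + 355.00)/2 = 522 K.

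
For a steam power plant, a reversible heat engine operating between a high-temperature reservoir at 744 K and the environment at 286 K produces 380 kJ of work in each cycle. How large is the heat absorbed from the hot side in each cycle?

Q_H ≈ 617 kJ

Carnot efficiency: η = 1 − T_C/T_H = 1 − 286.00/744.00 = 0.6156.
Q_H = W/η = 380/0.6156 = 617 kJ.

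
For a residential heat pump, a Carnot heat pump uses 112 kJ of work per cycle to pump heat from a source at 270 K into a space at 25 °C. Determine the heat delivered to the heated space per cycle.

T_H = 25 °C → 25 + 273.15 = 298.15 K.
COP_HP = T_H/(T_H − T_C) = 298.15/28.15 = 10.5915.
Q_H = COP_HP · W = 10.5915 × 112 = 1190 kJ.

Q_H ≈ 1190 kJ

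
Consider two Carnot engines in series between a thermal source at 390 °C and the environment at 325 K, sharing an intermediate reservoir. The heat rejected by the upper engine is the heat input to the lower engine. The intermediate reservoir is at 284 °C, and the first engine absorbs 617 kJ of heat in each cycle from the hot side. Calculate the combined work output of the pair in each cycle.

W_total ≈ 314.6 kJ

T_H = 390 °C → 390 + 273.15 = 663.15 K.
Two reversible stages in series are equivalent to a single Carnot engine between T_H and T_C, so η_total = 1 − T_C/T_H = 1 − 325.00/663.15 = 0.5099.
W_total = η_total · Q_H = 0.5099 × 617 = 314.6 kJ.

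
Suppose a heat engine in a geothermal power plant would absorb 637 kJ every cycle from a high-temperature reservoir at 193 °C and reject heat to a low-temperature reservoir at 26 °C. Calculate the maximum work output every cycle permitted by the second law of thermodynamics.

T_H = 193 °C → 193 + 273.15 = 466.15 K.
T_C = 26 °C → 26 + 273.15 = 299.15 K.
No engine can exceed the Carnot limit: η_max = 1 − T_C/T_H = 1 − 299.15/466.15 = 0.3583.
W_max = η_max · Q_H = 0.3583 × 637 = 228.2 kJ.

W_max ≈ 228.2 kJ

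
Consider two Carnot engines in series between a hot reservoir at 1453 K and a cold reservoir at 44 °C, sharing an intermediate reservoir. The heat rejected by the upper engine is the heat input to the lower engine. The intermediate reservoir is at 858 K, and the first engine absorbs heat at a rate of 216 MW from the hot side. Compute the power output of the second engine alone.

Ẇ₂ ≈ 80.4 MW

T_C = 44 °C → 44 + 273.15 = 317.15 K.
Heat entering the second stage: Q_m = Q_H·(T_m/T_H) = 216 × 858.00/1453.00 = 128 MW.
Second-stage efficiency η₂ = 1 − T_C/T_m = 1 − 317.15/858.00 = 0.6304, so W₂ = η₂·Q_m = 80.4 MW.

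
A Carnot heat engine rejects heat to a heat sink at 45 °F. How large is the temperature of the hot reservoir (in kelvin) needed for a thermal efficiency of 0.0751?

T_H ≈ 303.1 K

T_C = 45 °F → (45 − 32) × 5/9 = 7.22 °C = 280.37 K.
From η = 1 − T_C/T_H, solving for T_H gives T_H = T_C/(1 − η) = 280.37/(1 − 0.0751) = 303.1 K.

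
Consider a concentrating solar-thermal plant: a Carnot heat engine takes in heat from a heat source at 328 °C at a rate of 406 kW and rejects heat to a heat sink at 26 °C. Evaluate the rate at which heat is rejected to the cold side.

T_H = 328 °C → 328 + 273.15 = 601.15 K.
T_C = 26 °C → 26 + 273.15 = 299.15 K.
For a reversible engine, η = 1 − T_C/T_H = 1 − 299.15/601.15 = 0.5024.
For a reversible cycle Q_C/Q_H = T_C/T_H, so Q_C = 406 × 299.15/601.15 = 202 kW.

Q̇_C ≈ 202 kW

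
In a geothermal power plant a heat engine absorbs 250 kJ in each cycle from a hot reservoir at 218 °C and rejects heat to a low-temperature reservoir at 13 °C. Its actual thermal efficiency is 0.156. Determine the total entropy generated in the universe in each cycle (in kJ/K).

ΔS_univ ≈ 0.2284 kJ/K

T_H = 218 °C → 218 + 273.15 = 491.15 K.
T_C = 13 °C → 13 + 273.15 = 286.15 K.
W = η·Q_H = 0.156 × 250 = 39.00 kJ, so Q_C = Q_H − W = 211.0 kJ.
Reservoir entropy changes: ΔS_H = −Q_H/T_H = −250/491.15 = -0.5090 kJ/K and ΔS_C = +Q_C/T_C = 211.0/286.15 = 0.7374 kJ/K.
ΔS_univ = −Q_H/T_H + Q_C/T_C = 0.2284 kJ/K (> 0, since η = 0.156 < η_Carnot = 0.417).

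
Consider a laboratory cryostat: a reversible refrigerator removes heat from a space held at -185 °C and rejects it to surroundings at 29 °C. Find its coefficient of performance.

T_H = 29 °C → 29 + 273.15 = 302.15 K.
T_C = -185 °C → -185 + 273.15 = 88.15 K.
The reversible coefficient of performance is COP_R = T_C/(T_H − T_C) = 88.15/(302.15 − 88.15) = 0.412.

COP_R ≈ 0.412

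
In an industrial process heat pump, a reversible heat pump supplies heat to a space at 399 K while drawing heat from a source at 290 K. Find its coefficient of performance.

For a reversible heat pump, COP_HP = T_H/(T_H − T_C) = 399.00/(399.00 − 290.00) = 3.66.

COP_HP ≈ 3.66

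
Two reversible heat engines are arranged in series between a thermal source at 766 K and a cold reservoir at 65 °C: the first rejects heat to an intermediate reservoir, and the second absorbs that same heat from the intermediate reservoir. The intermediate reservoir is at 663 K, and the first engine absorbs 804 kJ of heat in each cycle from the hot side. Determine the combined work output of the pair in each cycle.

T_C = 65 °C → 65 + 273.15 = 338.15 K.
Two reversible stages in series are equivalent to a single Carnot engine between T_H and T_C, so η_total = 1 − T_C/T_H = 1 − 338.15/766.00 = 0.5586.
W_total = η_total · Q_H = 0.5586 × 804 = 449 kJ.

W_total ≈ 449 kJ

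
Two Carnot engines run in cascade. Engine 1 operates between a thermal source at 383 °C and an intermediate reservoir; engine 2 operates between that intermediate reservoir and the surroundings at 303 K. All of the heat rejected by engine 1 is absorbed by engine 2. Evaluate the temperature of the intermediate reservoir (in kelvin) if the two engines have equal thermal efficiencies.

T_m ≈ 446 K

T_H = 383 °C → 383 + 273.15 = 656.15 K.
Equal efficiencies require 1 − T_m/T_H = 1 − T_C/T_m, i.e. T_m/T_H = T_C/T_m, so T_m = √(T_H·T_C) = √(656.15 × 303.00) = 446 K.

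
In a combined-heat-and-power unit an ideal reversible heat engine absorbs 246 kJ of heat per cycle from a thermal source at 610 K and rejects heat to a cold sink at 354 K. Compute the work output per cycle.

W ≈ 103.2 kJ

For a reversible engine, η = 1 − T_C/T_H = 1 − 354.00/610.00 = 0.4197.
W = η·Q_H = 0.4197 × 246 = 103.2 kJ.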